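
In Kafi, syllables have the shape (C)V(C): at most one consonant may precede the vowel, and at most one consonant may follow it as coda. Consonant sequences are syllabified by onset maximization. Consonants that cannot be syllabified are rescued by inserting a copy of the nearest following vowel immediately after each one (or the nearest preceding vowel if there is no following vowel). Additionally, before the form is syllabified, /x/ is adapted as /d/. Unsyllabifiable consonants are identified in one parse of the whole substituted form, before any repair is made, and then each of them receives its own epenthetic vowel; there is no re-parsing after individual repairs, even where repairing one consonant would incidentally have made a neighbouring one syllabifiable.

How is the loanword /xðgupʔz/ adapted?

Substitution: /x/ → /d/, giving /dðgupʔz/.
Under (C)V(C), the unsyllabifiable consonants are /d/, /ð/, /ʔ/, /z/ (at most one coda consonant is licensed; onsets are limited to one consonant).
Each unlicensed consonant becomes the onset of a new syllable: /d/ → /du/, /ð/ → /ðu/, /ʔ/ → /ʔu/, /z/ → /zu/.

duðugupʔuzu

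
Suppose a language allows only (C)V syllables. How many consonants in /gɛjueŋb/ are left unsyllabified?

2

Syllabifying with onset maximization leaves /ŋ/, /b/ stranded (no codas are permitted; onsets are limited to one consonant).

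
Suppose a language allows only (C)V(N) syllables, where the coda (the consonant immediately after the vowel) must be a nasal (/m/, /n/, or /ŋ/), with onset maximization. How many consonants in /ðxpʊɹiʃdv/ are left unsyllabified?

5

Syllabifying with onset maximization leaves /ð/, /x/, /ʃ/, /d/, /v/ stranded (only a nasal (/m/, /n/, or /ŋ/) is licensed in coda position; onsets are limited to one consonant).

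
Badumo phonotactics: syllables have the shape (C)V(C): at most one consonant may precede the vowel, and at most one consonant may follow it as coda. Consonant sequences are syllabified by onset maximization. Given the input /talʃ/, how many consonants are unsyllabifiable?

Syllabifying with onset maximization leaves /ʃ/ stranded (at most one coda consonant is licensed; onsets are limited to one consonant).

1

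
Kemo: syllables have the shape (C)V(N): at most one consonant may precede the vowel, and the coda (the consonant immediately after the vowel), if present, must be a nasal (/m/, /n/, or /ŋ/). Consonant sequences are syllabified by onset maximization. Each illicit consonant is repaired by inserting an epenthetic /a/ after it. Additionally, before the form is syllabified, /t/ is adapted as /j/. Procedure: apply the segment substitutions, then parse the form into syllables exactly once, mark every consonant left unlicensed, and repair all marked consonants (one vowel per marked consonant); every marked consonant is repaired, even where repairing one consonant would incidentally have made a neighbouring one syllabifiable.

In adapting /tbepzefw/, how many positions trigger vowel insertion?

4

After substitution the input is /jbepzefw/.
The unsyllabifiable consonants are /j/, /p/, /f/, /w/; each receives one epenthetic vowel.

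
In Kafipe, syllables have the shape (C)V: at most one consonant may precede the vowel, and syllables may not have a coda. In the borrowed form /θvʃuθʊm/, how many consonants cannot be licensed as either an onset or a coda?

Under (C)V, the unsyllabifiable consonants are /θ/, /v/, /m/ (no codas are permitted; onsets are limited to one consonant).

3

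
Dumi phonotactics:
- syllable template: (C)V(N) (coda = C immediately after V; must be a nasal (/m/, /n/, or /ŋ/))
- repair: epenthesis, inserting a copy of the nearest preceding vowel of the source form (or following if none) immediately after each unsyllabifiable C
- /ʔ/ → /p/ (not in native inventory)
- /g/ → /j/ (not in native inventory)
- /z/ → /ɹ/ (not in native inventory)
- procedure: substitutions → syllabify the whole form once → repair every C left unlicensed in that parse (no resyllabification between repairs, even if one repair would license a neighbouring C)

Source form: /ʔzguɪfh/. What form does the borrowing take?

puɹujuɪfɪhɪ

Substitution: /ʔ/ → /p/, /z/ → /ɹ/, /g/ → /j/, giving /pɹjuɪfh/.
Syllabifying with onset maximization leaves /p/, /ɹ/, /f/, /h/ stranded (only a nasal (/m/, /n/, or /ŋ/) is licensed in coda position; onsets are limited to one consonant).
Inserting the epenthetic vowel yields /p/ → /pu/, /ɹ/ → /ɹu/, /f/ → /fɪ/, /h/ → /hɪ/.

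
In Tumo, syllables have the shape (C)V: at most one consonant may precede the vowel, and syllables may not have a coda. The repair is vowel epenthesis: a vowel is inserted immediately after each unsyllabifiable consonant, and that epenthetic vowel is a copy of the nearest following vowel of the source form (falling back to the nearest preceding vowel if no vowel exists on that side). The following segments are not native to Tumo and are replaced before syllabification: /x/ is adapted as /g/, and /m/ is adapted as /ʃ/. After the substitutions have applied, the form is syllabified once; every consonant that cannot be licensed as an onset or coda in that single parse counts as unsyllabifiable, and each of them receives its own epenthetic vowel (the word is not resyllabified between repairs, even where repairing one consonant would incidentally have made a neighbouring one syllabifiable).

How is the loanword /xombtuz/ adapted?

goʃubutuzu

Substitution: /x/ → /g/, /m/ → /ʃ/, giving /goʃbtuz/.
Syllabifying with onset maximization leaves /ʃ/, /b/, /z/ stranded (no codas are permitted; onsets are limited to one consonant).
Inserting the epenthetic vowel yields /ʃ/ → /ʃu/, /b/ → /bu/, /z/ → /zu/.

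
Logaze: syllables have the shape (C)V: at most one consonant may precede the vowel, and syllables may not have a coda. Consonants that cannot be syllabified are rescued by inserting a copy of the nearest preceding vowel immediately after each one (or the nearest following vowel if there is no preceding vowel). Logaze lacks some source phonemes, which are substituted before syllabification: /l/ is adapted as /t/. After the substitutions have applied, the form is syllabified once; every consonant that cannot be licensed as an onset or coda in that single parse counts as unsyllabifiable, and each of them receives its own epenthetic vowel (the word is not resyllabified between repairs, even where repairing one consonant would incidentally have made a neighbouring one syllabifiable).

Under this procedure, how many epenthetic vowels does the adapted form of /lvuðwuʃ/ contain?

3

After substitution the input is /tvuðwuʃ/.
The unsyllabifiable consonants are /t/, /ð/, /ʃ/; each receives one epenthetic vowel.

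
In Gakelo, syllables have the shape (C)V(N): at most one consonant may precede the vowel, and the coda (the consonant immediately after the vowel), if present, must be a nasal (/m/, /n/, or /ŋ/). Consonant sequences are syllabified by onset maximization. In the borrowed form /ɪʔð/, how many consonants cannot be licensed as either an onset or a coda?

Syllabifying with onset maximization leaves /ʔ/, /ð/ stranded (only a nasal (/m/, /n/, or /ŋ/) is licensed in coda position; onsets are limited to one consonant).

2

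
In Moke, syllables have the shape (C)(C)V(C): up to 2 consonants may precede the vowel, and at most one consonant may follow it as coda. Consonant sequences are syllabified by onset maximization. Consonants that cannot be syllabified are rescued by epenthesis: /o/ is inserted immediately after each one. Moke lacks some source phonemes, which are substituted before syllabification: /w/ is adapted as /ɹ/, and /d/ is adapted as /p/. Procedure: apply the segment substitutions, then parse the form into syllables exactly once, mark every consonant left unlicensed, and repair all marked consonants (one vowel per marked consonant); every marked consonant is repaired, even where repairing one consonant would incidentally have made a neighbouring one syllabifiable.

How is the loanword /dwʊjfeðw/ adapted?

pɹʊjfeðɹo

Substitution: /d/ → /p/, /w/ → /ɹ/, giving /pɹʊjfeðɹ/.
Syllabifying with onset maximization leaves /ɹ/ stranded (at most one coda consonant is licensed; onsets may contain at most 2 consonants).
Epenthesis after each stranded consonant: /ɹ/ → /ɹo/.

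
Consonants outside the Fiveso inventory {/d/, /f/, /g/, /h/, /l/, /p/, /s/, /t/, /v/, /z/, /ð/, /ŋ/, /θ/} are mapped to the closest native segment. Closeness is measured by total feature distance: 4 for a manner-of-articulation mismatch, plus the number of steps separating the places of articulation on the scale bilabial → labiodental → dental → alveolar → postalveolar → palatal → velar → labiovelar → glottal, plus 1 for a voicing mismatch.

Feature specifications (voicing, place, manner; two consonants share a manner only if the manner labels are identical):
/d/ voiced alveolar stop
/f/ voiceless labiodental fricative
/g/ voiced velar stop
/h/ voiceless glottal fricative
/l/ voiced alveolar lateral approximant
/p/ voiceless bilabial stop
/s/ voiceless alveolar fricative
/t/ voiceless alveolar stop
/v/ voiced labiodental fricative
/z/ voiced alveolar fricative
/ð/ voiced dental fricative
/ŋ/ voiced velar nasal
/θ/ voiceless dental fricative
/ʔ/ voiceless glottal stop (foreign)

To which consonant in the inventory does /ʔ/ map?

/g/ is closest: same manner (stop), place distance 2 (glottal→velar), voicing differs (+1); total 3. Next closest is /h/ at distance 4.

g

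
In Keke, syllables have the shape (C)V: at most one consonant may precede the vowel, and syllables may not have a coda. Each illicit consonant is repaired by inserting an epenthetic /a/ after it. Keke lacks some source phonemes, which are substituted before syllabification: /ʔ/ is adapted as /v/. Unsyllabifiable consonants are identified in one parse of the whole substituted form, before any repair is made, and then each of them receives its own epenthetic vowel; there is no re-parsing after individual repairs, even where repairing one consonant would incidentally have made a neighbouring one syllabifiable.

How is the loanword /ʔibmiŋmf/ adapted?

Substitution: /ʔ/ → /v/, giving /vibmiŋmf/.
Under (C)V, the unsyllabifiable consonants are /b/, /ŋ/, /m/, /f/ (no codas are permitted; onsets are limited to one consonant).
Inserting the epenthetic vowel yields /b/ → /ba/, /ŋ/ → /ŋa/, /m/ → /ma/, /f/ → /fa/.

vibamiŋamafa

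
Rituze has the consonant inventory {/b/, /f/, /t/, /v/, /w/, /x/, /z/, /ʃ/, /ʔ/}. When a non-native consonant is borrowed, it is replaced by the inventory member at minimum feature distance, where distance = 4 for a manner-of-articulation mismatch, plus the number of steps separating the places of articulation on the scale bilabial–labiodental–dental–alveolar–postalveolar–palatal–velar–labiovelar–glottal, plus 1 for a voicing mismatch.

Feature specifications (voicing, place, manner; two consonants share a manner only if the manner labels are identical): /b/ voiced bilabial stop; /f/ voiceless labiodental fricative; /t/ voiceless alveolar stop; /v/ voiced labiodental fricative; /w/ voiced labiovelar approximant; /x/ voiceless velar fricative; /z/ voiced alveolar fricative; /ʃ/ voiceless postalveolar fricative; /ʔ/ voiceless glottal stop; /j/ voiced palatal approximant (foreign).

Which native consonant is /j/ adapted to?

/w/ is closest: same manner (approximant), place distance 2 (palatal→labiovelar), same voicing; total 2. Next closest is /x/ at distance 6.

w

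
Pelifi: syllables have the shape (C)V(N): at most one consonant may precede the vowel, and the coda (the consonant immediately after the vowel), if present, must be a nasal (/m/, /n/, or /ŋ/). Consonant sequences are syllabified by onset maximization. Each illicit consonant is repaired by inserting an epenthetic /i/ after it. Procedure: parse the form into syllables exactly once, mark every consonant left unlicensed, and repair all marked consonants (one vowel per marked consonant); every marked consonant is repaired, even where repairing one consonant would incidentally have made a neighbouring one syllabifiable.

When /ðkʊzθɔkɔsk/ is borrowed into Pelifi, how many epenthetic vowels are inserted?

4

The unsyllabifiable consonants are /ð/, /z/, /s/, /k/; each receives one epenthetic vowel.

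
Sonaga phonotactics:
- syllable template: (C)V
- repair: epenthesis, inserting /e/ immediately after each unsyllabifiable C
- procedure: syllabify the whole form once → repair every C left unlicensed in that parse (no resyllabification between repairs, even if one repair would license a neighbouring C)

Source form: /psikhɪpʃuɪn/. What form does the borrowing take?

pesikehɪpeʃuɪne

The consonants /p/, /k/, /p/, /n/ cannot be parsed into a legal (C)V syllable (no codas are permitted; onsets are limited to one consonant).
Inserting the epenthetic vowel yields /p/ → /pe/, /k/ → /ke/, /p/ → /pe/, /n/ → /ne/.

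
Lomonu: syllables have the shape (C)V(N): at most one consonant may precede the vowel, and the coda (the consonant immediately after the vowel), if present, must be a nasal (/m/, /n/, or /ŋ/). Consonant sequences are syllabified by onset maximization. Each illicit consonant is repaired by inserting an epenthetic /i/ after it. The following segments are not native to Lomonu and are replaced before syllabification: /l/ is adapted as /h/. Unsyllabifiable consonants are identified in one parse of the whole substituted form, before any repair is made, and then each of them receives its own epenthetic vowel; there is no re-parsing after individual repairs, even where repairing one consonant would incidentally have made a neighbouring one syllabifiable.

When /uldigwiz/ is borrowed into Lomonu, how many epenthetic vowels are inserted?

After substitution the input is /uhdigwiz/.
The unsyllabifiable consonants are /h/, /g/, /z/; each receives one epenthetic vowel.

3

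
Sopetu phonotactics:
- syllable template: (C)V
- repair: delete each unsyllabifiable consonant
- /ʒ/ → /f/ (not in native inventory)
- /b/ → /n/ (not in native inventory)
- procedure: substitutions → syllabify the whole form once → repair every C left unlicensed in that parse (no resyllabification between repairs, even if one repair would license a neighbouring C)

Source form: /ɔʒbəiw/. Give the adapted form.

ɔnəi

Substitution: /ʒ/ → /f/, /b/ → /n/, giving /ɔfnəiw/.
The consonants /f/, /w/ cannot be parsed into a legal (C)V syllable (no codas are permitted; onsets are limited to one consonant).
Deleting the stranded consonants removes /f/, /w/.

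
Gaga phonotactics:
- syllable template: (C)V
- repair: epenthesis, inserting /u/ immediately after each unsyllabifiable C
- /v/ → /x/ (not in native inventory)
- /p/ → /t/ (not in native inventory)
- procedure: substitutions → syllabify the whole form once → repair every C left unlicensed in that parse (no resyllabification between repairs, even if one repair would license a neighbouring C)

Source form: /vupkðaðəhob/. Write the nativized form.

xutukuðaðəhobu

Substitution: /v/ → /x/, /p/ → /t/, giving /xutkðaðəhob/.
Under (C)V, the unsyllabifiable consonants are /t/, /k/, /b/ (no codas are permitted; onsets are limited to one consonant).
Epenthesis after each stranded consonant: /t/ → /tu/, /k/ → /ku/, /b/ → /bu/.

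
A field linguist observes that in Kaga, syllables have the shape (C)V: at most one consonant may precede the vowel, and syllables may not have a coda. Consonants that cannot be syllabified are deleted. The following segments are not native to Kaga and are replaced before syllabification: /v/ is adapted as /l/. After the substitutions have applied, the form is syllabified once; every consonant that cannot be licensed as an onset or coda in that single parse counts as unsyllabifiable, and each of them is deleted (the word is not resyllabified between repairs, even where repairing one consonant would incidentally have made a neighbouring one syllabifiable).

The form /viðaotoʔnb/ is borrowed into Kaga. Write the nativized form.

liðaoto

Substitution: /v/ → /l/, giving /liðaotoʔnb/.
Under (C)V, the unsyllabifiable consonants are /ʔ/, /n/, /b/ (no codas are permitted; onsets are limited to one consonant).
Deleting the stranded consonants removes /ʔ/, /n/, /b/.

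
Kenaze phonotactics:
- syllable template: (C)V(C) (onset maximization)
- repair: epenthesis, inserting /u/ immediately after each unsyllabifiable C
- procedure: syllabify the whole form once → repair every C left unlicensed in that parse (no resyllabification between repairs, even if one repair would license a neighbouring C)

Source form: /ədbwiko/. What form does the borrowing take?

ədbuwiko

The consonants /b/ cannot be parsed into a legal (C)V(C) syllable (at most one coda consonant is licensed; onsets are limited to one consonant).
Epenthesis after each stranded consonant: /b/ → /bu/.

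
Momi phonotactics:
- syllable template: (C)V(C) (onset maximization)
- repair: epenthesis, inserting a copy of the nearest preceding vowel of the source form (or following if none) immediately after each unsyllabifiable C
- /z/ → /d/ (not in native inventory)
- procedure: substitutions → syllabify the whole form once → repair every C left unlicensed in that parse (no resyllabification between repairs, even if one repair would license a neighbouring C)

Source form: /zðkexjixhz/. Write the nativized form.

Substitution: /z/ → /d/, giving /dðkexjixhd/.
Syllabifying with onset maximization leaves /d/, /ð/, /h/, /d/ stranded (at most one coda consonant is licensed; onsets are limited to one consonant).
Epenthesis after each stranded consonant: /d/ → /de/, /ð/ → /ðe/, /h/ → /hi/, /d/ → /di/.

deðekexjixhidi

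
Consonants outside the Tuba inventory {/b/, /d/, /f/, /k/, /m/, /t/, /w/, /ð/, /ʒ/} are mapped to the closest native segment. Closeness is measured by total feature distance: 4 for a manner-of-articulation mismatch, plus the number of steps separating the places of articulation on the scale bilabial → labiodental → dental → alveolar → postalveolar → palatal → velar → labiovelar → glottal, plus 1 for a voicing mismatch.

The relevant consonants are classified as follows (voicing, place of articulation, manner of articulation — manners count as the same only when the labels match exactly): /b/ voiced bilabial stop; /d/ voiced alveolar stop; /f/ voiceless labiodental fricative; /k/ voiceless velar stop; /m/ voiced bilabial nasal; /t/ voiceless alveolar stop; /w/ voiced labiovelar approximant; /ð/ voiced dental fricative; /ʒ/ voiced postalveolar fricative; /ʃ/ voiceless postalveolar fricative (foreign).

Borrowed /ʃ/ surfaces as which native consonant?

ʒ

/ʒ/ is closest: same manner (fricative), place distance 0 (postalveolar→postalveolar), voicing differs (+1); total 1. Next closest is /f/ at distance 3.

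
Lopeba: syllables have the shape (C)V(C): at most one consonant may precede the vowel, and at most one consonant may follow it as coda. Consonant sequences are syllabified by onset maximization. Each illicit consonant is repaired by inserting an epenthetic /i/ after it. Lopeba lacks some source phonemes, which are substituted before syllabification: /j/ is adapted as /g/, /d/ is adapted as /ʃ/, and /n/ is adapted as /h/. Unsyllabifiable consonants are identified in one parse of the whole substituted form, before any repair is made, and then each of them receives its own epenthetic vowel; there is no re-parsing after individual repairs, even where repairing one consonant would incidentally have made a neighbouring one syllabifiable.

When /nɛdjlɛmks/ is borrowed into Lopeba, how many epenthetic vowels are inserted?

3

After substitution the input is /hɛʃglɛmks/.
The unsyllabifiable consonants are /g/, /k/, /s/; each receives one epenthetic vowel.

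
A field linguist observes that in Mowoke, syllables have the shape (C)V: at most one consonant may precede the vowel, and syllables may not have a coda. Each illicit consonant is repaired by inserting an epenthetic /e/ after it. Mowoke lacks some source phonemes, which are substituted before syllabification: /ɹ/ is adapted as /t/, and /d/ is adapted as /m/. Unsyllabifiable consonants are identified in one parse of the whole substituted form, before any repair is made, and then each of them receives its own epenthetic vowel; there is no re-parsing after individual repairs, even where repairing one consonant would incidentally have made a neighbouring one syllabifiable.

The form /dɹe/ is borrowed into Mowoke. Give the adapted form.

mete

Substitution: /d/ → /m/, /ɹ/ → /t/, giving /mte/.
Syllabifying with onset maximization leaves /m/ stranded (no codas are permitted; onsets are limited to one consonant).
Epenthesis after each stranded consonant: /m/ → /me/.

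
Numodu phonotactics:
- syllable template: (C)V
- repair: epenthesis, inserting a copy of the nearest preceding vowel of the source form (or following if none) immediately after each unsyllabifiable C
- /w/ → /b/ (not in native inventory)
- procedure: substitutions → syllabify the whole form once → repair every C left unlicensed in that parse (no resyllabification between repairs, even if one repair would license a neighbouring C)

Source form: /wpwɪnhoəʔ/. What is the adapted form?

bɪpɪbɪnɪhoəʔə

Substitution: /w/ → /b/, giving /bpbɪnhoəʔ/.
Under (C)V, the unsyllabifiable consonants are /b/, /p/, /n/, /ʔ/ (no codas are permitted; onsets are limited to one consonant).
Inserting the epenthetic vowel yields /b/ → /bɪ/, /p/ → /pɪ/, /n/ → /nɪ/, /ʔ/ → /ʔə/.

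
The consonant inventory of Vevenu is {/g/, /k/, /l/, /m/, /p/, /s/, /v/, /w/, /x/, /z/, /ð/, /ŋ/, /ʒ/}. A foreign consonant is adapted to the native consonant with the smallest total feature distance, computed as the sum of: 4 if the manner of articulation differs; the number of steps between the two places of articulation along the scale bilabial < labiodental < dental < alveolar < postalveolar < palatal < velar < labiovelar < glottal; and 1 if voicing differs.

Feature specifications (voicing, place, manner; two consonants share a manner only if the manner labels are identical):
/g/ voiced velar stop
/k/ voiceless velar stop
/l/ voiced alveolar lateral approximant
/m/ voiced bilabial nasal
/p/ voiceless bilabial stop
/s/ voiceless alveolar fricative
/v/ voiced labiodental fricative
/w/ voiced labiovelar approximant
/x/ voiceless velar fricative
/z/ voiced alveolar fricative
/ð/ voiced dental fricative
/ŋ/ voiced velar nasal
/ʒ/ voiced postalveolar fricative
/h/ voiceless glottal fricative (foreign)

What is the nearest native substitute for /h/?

/x/ is closest: same manner (fricative), place distance 2 (glottal→velar), same voicing; total 2. Next closest is /s/ at distance 5.

x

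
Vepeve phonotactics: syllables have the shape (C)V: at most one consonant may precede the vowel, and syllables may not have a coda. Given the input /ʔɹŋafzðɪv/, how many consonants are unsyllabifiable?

Syllabifying with onset maximization leaves /ʔ/, /ɹ/, /f/, /z/, /v/ stranded (no codas are permitted; onsets are limited to one consonant).

5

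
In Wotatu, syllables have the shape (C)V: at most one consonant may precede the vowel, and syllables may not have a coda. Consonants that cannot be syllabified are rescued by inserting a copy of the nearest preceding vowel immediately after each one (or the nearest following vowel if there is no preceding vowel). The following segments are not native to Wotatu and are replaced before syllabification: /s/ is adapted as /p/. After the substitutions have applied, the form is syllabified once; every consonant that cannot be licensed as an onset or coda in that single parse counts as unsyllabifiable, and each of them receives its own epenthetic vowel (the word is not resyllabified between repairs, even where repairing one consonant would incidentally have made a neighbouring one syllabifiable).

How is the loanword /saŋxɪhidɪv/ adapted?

paŋaxɪhidɪvɪ

Substitution: /s/ → /p/, giving /paŋxɪhidɪv/.
The consonants /ŋ/, /v/ cannot be parsed into a legal (C)V syllable (no codas are permitted; onsets are limited to one consonant).
Inserting the epenthetic vowel yields /ŋ/ → /ŋa/, /v/ → /vɪ/.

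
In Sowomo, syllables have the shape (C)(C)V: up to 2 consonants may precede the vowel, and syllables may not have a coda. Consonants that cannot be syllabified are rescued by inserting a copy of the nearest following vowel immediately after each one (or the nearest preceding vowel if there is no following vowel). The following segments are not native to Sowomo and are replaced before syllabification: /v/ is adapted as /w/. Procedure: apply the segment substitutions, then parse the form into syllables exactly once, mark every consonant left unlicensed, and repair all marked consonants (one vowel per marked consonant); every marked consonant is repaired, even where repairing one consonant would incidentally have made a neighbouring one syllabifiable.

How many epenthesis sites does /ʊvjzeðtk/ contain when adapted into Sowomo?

4

After substitution the input is /ʊwjzeðtk/.
The unsyllabifiable consonants are /w/, /ð/, /t/, /k/; each receives one epenthetic vowel.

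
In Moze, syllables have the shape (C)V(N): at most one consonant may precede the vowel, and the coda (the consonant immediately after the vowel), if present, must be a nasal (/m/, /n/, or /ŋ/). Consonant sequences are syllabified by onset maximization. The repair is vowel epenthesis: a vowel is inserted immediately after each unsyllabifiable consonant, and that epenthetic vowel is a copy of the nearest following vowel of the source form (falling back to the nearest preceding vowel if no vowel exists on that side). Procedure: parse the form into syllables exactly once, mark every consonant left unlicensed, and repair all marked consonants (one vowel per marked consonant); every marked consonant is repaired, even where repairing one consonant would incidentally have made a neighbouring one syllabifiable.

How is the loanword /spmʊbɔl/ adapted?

sʊpʊmʊbɔlɔ

The consonants /s/, /p/, /l/ cannot be parsed into a legal (C)V(N) syllable (only a nasal (/m/, /n/, or /ŋ/) is licensed in coda position; onsets are limited to one consonant).
Inserting the epenthetic vowel yields /s/ → /sʊ/, /p/ → /pʊ/, /l/ → /lɔ/.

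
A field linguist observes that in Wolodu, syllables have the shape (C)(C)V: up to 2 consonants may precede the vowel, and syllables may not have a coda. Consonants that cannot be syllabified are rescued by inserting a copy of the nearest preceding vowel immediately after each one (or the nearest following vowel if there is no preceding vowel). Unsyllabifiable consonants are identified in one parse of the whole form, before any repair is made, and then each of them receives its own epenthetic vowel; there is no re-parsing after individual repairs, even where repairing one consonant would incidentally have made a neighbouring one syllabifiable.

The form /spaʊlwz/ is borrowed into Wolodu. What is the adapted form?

spaʊlʊwʊzʊ

Under (C)(C)V, the unsyllabifiable consonants are /l/, /w/, /z/ (no codas are permitted; onsets may contain at most 2 consonants).
Inserting the epenthetic vowel yields /l/ → /lʊ/, /w/ → /wʊ/, /z/ → /zʊ/.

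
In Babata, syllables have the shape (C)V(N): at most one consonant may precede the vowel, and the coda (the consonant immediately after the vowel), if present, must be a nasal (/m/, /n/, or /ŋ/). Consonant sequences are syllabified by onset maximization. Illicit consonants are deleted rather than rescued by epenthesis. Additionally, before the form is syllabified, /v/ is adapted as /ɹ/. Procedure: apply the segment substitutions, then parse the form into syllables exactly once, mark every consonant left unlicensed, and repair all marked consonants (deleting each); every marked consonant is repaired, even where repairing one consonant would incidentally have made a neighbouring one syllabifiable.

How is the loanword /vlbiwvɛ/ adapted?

Substitution: /v/ → /ɹ/, giving /ɹlbiwɹɛ/.
Under (C)V(N), the unsyllabifiable consonants are /ɹ/, /l/, /w/ (only a nasal (/m/, /n/, or /ŋ/) is licensed in coda position; onsets are limited to one consonant).
Deletion applies to /ɹ/, /l/, /w/.

biɹɛ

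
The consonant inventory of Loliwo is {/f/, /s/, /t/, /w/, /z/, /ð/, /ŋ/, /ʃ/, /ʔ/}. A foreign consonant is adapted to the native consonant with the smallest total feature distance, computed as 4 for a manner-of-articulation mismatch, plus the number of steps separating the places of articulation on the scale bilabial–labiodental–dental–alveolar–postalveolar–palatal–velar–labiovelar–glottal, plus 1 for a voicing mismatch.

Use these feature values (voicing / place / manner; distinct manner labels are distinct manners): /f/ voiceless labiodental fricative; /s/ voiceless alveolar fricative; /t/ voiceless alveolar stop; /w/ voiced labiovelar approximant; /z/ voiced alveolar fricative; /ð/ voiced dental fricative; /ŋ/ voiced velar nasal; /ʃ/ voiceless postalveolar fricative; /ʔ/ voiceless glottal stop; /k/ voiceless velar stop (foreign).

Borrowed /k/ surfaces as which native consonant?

/ʔ/ is closest: same manner (stop), place distance 2 (velar→glottal), same voicing; total 2. Next closest is /t/ at distance 3.

ʔ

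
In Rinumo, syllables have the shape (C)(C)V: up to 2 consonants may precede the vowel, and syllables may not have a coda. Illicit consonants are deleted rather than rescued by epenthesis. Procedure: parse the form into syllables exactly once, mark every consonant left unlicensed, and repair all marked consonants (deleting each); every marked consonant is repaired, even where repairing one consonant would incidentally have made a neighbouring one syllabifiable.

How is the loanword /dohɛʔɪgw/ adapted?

Syllabifying with onset maximization leaves /g/, /w/ stranded (no codas are permitted; onsets may contain at most 2 consonants).
Deletion applies to /g/, /w/.

dohɛʔɪ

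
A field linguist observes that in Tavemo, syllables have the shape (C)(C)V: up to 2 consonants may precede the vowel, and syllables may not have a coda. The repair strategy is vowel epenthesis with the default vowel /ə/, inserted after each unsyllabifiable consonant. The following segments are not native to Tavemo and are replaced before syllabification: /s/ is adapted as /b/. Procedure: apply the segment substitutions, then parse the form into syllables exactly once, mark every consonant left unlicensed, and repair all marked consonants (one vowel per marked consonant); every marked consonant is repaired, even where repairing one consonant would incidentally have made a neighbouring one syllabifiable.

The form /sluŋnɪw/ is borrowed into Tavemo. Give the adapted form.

Substitution: /s/ → /b/, giving /bluŋnɪw/.
Syllabifying with onset maximization leaves /w/ stranded (no codas are permitted; onsets may contain at most 2 consonants).
Each unlicensed consonant becomes the onset of a new syllable: /w/ → /wə/.

bluŋnɪwə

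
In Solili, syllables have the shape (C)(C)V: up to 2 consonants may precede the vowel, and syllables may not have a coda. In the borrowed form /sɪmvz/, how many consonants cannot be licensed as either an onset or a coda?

Under (C)(C)V, the unsyllabifiable consonants are /m/, /v/, /z/ (no codas are permitted; onsets may contain at most 2 consonants).

3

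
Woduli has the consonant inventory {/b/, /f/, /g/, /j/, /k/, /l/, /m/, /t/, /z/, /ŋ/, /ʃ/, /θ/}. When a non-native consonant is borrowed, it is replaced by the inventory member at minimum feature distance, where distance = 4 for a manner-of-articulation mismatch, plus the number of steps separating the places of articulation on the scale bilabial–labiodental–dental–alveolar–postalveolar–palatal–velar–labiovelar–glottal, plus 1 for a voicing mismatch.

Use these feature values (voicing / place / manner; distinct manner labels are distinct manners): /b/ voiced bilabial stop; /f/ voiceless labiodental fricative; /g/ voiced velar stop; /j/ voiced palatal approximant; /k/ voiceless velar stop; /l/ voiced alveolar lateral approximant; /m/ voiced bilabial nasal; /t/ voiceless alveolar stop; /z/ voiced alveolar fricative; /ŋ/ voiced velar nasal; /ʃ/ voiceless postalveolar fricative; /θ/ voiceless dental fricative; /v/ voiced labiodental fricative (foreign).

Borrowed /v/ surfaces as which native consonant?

/f/ is closest: same manner (fricative), place distance 0 (labiodental→labiodental), voicing differs (+1); total 1. Next closest is /z/ at distance 2.

f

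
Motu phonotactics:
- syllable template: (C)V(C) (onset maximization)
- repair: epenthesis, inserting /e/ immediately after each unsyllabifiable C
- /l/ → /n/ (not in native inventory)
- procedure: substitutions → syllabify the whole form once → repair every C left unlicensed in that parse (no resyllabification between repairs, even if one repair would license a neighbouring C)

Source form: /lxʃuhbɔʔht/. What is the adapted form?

Substitution: /l/ → /n/, giving /nxʃuhbɔʔht/.
The consonants /n/, /x/, /h/, /t/ cannot be parsed into a legal (C)V(C) syllable (at most one coda consonant is licensed; onsets are limited to one consonant).
Epenthesis after each stranded consonant: /n/ → /ne/, /x/ → /xe/, /h/ → /he/, /t/ → /te/.

nexeʃuhbɔʔhete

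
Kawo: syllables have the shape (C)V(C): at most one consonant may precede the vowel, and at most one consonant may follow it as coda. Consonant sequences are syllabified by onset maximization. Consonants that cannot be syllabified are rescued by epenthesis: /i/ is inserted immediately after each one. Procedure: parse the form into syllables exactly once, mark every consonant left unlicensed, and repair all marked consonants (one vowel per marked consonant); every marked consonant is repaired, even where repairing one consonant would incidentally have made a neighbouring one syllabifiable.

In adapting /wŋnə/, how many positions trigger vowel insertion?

The unsyllabifiable consonants are /w/, /ŋ/; each receives one epenthetic vowel.

2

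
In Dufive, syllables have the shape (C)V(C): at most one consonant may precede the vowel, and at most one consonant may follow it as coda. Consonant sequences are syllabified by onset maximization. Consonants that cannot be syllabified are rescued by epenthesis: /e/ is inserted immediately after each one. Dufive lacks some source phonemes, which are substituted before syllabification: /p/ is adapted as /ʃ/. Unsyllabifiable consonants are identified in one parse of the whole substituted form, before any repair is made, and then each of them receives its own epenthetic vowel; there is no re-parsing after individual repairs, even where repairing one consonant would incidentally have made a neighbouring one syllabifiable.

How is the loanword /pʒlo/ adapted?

ʃeʒelo

Substitution: /p/ → /ʃ/, giving /ʃʒlo/.
The consonants /ʃ/, /ʒ/ cannot be parsed into a legal (C)V(C) syllable (at most one coda consonant is licensed; onsets are limited to one consonant).
Epenthesis after each stranded consonant: /ʃ/ → /ʃe/, /ʒ/ → /ʒe/.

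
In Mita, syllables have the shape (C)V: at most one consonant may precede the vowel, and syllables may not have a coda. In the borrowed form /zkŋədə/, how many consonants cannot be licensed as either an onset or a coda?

The consonants /z/, /k/ cannot be parsed into a legal (C)V syllable (no codas are permitted; onsets are limited to one consonant).

2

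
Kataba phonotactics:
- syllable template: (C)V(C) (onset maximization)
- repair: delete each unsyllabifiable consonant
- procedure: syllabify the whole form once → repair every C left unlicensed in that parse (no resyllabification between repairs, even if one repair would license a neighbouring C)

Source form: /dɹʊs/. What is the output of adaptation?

Under (C)V(C), the unsyllabifiable consonants are /d/ (at most one coda consonant is licensed; onsets are limited to one consonant).
Deletion applies to /d/.

ɹʊs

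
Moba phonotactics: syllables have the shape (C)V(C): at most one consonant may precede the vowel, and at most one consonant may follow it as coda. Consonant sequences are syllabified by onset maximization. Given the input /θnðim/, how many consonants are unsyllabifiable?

2

Under (C)V(C), the unsyllabifiable consonants are /θ/, /n/ (at most one coda consonant is licensed; onsets are limited to one consonant).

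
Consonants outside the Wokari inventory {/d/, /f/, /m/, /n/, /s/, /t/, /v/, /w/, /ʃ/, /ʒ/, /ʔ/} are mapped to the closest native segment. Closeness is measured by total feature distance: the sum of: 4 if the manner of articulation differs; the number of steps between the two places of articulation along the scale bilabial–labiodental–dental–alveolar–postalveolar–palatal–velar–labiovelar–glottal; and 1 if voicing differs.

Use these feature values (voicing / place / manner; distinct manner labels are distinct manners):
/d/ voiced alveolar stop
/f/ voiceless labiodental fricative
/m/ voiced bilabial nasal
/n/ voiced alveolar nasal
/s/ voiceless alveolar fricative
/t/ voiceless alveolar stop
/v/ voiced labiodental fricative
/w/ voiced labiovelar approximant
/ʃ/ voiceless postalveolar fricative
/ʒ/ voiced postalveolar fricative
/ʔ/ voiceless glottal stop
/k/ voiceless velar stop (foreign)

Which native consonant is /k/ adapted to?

/ʔ/ is closest: same manner (stop), place distance 2 (velar→glottal), same voicing; total 2. Next closest is /t/ at distance 3.

ʔ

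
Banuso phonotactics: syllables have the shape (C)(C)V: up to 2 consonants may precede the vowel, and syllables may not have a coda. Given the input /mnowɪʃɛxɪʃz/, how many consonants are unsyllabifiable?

Under (C)(C)V, the unsyllabifiable consonants are /ʃ/, /z/ (no codas are permitted; onsets may contain at most 2 consonants).

2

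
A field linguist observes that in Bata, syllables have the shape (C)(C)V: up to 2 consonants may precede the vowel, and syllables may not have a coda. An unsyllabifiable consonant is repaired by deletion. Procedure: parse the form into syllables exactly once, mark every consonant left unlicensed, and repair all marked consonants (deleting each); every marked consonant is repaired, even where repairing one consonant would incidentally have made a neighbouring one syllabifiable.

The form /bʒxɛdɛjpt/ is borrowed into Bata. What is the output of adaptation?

The consonants /b/, /j/, /p/, /t/ cannot be parsed into a legal (C)(C)V syllable (no codas are permitted; onsets may contain at most 2 consonants).
Deletion applies to /b/, /j/, /p/, /t/.

ʒxɛdɛ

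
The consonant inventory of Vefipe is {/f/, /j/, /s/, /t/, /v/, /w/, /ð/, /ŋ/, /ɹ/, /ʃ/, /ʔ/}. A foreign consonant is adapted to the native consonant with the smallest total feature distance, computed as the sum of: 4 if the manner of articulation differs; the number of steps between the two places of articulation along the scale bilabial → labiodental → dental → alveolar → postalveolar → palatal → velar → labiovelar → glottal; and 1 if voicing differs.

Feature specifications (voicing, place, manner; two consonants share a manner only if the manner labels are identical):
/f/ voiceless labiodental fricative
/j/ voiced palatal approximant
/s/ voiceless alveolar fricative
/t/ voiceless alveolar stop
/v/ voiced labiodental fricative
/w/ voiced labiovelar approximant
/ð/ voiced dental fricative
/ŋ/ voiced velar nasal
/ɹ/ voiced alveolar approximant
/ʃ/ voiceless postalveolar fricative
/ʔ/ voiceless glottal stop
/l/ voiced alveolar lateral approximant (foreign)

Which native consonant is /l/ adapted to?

ɹ

/ɹ/ is closest: manner differs (lateral approximant→approximant, +4), place distance 0 (alveolar→alveolar), same voicing; total 4. Next closest is /s/ at distance 5.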